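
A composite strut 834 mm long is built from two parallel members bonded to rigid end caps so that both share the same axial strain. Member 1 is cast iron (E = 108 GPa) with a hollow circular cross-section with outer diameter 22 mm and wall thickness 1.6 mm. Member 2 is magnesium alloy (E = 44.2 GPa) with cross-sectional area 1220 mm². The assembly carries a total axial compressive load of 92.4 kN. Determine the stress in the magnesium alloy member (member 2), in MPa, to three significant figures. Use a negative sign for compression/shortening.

-62.8 MPa

A_1 = 102.5 mm².
Equal strain + equilibrium ⇒ each member carries load in proportion to AE: A₁E₁ = 11070000 N, A₂E₂ = 53920000 N, ΣAE = 65000000 N.
σ₂ = P·E₂/ΣAE = -92400·44200/65000000 = -62.83 MPa.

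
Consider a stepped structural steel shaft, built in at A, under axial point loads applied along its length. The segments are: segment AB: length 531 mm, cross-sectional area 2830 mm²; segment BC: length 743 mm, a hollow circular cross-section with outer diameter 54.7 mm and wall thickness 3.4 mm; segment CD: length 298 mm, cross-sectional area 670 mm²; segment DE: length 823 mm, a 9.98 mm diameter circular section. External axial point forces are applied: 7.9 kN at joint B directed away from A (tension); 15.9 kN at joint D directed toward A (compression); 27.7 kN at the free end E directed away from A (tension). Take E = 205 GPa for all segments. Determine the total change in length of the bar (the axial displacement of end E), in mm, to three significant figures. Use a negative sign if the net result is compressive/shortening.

1.54 mm

Internal axial forces (sectioning from the free end, tension +): N_DE = 27.7 kN, N_CD = 11.8 kN, N_BC = 11.8 kN, N_AB = 19.7 kN.
A_BC = 548 mm².
A_DE = 78.23 mm².
δ_AB = 19700·531/(2830·205000) = 0.01803 mm
δ_BC = 11800·743/(548·205000) = 0.07805 mm
δ_CD = 11800·298/(670·205000) = 0.0256 mm
δ_DE = 27700·823/(78.23·205000) = 1.422 mm
δ = Σδ_i = 1.543 mm.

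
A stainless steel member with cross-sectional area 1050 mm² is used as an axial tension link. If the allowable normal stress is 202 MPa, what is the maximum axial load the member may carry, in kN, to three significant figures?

212 kN

P_max = σ_allow · A = 202 · 1050 = 212100 N = 212.1 kN.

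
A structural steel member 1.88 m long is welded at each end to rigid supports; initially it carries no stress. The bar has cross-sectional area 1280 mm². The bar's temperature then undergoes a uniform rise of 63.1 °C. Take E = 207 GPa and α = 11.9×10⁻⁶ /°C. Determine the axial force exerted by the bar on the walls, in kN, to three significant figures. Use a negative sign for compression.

-199 kN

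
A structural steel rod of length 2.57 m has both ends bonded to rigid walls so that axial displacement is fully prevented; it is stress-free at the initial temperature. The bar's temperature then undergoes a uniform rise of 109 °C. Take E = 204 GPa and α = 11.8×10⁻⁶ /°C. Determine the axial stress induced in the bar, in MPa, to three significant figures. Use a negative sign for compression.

Free thermal expansion αLΔT = 11.8e-6 · 2570 · 109 = 3.306 mm.
The walls impose strain ε = −(3.306)/2570 = -1.2862e-03; σ = Eε = 204000 · -1.2862e-03 = -262.4 MPa.

-262 MPa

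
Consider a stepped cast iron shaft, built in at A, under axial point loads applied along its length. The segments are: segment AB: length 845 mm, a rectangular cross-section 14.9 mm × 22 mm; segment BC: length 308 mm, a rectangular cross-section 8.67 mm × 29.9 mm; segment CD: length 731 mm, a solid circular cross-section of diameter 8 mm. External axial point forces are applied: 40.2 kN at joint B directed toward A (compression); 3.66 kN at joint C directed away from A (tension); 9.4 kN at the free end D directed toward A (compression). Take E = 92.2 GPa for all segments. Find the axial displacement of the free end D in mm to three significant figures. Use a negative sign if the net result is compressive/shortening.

Internal axial forces (sectioning from the free end, tension +): N_CD = -9.4 kN, N_BC = -5.74 kN, N_AB = -45.94 kN.
A_AB = 327.8 mm².
A_BC = 259.2 mm².
A_CD = 50.27 mm².
δ_AB = -45940·845/(327.8·92200) = -1.284 mm
δ_BC = -5740·308/(259.2·92200) = -0.07397 mm
δ_CD = -9400·731/(50.27·92200) = -1.483 mm
δ = Σδ_i = -2.841 mm.

-2.84 mm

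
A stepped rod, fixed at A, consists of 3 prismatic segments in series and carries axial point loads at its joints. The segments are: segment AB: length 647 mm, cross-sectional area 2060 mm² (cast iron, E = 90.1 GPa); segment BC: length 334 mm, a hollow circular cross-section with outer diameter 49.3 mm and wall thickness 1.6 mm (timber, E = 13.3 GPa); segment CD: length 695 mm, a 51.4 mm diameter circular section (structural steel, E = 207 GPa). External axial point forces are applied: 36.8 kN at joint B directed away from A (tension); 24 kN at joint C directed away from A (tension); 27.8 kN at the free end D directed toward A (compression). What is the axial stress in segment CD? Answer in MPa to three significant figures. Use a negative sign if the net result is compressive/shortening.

Internal axial forces (sectioning from the free end, tension +): N_CD = -27.8 kN, N_BC = -3.8 kN, N_AB = 33 kN.
A_CD = 2075 mm².
σ_CD = N_CD/A_CD = -27800/2075 = -13.4 MPa.

-13.4 MPa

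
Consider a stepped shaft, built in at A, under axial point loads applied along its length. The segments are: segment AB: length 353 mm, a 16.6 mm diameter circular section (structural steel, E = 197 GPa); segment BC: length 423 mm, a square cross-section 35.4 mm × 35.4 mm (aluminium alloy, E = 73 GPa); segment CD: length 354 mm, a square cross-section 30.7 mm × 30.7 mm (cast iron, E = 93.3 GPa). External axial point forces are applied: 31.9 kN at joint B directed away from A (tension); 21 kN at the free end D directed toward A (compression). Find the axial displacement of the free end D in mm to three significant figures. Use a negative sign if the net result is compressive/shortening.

Internal axial forces (sectioning from the free end, tension +): N_CD = -21 kN, N_BC = -21 kN, N_AB = 10.9 kN.
A_AB = 216.4 mm².
A_BC = 1253 mm².
A_CD = 942.5 mm².
δ_AB = 10900·353/(216.4·197000) = 0.09025 mm
δ_BC = -21000·423/(1253·73000) = -0.0971 mm
δ_CD = -21000·354/(942.5·93300) = -0.08454 mm
δ = Σδ_i = -0.0914 mm.

-0.0914 mm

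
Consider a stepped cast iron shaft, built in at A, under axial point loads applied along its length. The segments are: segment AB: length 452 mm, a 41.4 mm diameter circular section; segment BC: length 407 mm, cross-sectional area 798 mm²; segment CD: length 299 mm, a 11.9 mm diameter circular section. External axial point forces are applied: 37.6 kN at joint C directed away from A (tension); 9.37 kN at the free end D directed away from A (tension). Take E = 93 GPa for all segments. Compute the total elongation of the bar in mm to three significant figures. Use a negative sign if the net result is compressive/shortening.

0.698 mm

Internal axial forces (sectioning from the free end, tension +): N_CD = 9.37 kN, N_BC = 46.97 kN, N_AB = 46.97 kN.
A_AB = 1346 mm².
A_CD = 111.2 mm².
δ_AB = 46970·452/(1346·93000) = 0.1696 mm
δ_BC = 46970·407/(798·93000) = 0.2576 mm
δ_CD = 9370·299/(111.2·93000) = 0.2709 mm
δ = Σδ_i = 0.698 mm.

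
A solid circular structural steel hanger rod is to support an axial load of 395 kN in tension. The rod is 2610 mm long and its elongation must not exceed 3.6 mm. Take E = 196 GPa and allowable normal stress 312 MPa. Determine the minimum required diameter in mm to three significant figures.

Required area A ≥ P/σ_allow = 395000/312 = 1266 mm².
For a solid circular section, d ≥ √(4A/π) = 40.15 mm.
Elongation limit: A ≥ PL/(Eδ_allow) = 395000·2610/(196000·3.6) = 1461 mm² ⇒ d ≥ 43.13 mm.
The elongation limit governs.

43.1 mm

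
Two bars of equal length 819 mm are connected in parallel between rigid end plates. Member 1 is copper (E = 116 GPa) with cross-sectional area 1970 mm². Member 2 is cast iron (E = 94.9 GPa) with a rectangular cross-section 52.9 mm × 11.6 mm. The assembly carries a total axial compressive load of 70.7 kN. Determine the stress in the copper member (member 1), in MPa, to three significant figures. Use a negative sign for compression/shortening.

-28.6 MPa

A_2 = 613.6 mm².
Equal strain + equilibrium ⇒ each member carries load in proportion to AE: A₁E₁ = 228500000 N, A₂E₂ = 58230000 N, ΣAE = 286800000 N.
σ₁ = P·E₁/ΣAE = -70700·116000/286800000 = -28.6 MPa.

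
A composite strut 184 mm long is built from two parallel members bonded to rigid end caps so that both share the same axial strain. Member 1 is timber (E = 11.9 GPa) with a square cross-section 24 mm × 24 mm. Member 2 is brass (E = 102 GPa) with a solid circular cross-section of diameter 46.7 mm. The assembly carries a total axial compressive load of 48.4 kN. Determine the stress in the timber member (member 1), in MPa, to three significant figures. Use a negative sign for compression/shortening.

-3.17 MPa

A_1 = 576 mm².
A_2 = 1713 mm².
Equal strain + equilibrium ⇒ each member carries load in proportion to AE: A₁E₁ = 6854000 N, A₂E₂ = 174700000 N, ΣAE = 181600000 N.
σ₁ = P·E₁/ΣAE = -48400·11900/181600000 = -3.172 MPa.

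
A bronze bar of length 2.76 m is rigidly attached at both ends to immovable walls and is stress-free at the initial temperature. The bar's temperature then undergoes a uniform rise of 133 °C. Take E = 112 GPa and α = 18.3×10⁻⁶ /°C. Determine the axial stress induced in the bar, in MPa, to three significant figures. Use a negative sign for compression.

Free thermal expansion αLΔT = 18.3e-6 · 2760 · 133 = 6.718 mm.
The walls impose strain ε = −(6.718)/2760 = -2.4339e-03; σ = Eε = 112000 · -2.4339e-03 = -272.6 MPa.

-273 MPa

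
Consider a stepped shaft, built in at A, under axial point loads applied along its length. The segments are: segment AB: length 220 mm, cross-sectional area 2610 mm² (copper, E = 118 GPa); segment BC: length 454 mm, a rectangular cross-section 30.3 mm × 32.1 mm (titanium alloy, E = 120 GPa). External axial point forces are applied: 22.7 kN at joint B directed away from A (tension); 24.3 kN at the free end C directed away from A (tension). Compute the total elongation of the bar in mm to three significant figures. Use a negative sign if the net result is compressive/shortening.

0.128 mm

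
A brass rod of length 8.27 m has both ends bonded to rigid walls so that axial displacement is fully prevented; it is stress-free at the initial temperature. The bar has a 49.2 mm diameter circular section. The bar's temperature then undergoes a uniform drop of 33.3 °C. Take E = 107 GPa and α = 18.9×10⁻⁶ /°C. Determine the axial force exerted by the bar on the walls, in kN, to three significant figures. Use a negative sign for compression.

128 kN

Free thermal expansion αLΔT = 18.9e-6 · 8270 · -33.3 = -5.205 mm.
The walls impose strain ε = −(-5.205)/8270 = 6.2937e-04; σ = Eε = 107000 · 6.2937e-04 = 67.34 MPa.
Wall reaction R = σ·A = 67.34·1901 = 128000 N = 128 kN.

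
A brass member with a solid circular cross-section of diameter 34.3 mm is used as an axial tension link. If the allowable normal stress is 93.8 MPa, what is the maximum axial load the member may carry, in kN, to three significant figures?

A = 924 mm².
P_max = σ_allow · A = 93.8 · 924 = 86670 N = 86.67 kN.

86.7 kN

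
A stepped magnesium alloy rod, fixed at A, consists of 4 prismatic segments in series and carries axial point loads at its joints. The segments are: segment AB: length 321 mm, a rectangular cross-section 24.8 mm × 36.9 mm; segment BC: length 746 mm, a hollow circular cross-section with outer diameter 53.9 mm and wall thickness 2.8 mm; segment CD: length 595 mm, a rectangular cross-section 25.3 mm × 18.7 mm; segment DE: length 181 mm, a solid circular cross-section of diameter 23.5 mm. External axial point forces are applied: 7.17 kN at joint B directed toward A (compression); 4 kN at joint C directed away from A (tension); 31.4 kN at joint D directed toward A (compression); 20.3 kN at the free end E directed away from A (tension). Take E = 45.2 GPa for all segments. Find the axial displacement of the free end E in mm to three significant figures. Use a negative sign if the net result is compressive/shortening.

-0.493 mm

Internal axial forces (sectioning from the free end, tension +): N_DE = 20.3 kN, N_CD = -11.1 kN, N_BC = -7.1 kN, N_AB = -14.27 kN.
A_AB = 915.1 mm².
A_BC = 449.5 mm².
A_CD = 473.1 mm².
A_DE = 433.7 mm².
δ_AB = -14270·321/(915.1·45200) = -0.1107 mm
δ_BC = -7100·746/(449.5·45200) = -0.2607 mm
δ_CD = -11100·595/(473.1·45200) = -0.3088 mm
δ_DE = 20300·181/(433.7·45200) = 0.1874 mm
δ = Σδ_i = -0.4929 mm.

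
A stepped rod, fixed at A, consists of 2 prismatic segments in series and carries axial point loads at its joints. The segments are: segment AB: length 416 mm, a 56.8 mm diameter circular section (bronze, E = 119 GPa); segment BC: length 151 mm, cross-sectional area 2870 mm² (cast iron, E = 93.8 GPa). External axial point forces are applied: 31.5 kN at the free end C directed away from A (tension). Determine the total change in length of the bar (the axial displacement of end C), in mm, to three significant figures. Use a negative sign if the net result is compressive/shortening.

Internal axial forces (sectioning from the free end, tension +): N_BC = 31.5 kN, N_AB = 31.5 kN.
A_AB = 2534 mm².
δ_AB = 31500·416/(2534·119000) = 0.04346 mm
δ_BC = 31500·151/(2870·93800) = 0.01767 mm
δ = Σδ_i = 0.06113 mm.

0.0611 mm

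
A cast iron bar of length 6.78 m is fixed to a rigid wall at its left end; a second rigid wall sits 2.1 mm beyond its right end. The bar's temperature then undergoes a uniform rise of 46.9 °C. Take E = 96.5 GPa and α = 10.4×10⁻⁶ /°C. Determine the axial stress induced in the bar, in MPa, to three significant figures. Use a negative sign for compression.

-17.2 MPa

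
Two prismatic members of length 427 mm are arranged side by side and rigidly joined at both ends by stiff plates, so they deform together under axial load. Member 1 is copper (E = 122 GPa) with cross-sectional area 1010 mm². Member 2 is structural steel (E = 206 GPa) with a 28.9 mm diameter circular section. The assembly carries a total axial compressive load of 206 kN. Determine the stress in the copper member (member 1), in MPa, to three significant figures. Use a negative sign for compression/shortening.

A_2 = 656 mm².
Equal strain + equilibrium ⇒ each member carries load in proportion to AE: A₁E₁ = 123200000 N, A₂E₂ = 135100000 N, ΣAE = 258400000 N.
σ₁ = P·E₁/ΣAE = -206000·122000/258400000 = -97.28 MPa.

-97.3 MPa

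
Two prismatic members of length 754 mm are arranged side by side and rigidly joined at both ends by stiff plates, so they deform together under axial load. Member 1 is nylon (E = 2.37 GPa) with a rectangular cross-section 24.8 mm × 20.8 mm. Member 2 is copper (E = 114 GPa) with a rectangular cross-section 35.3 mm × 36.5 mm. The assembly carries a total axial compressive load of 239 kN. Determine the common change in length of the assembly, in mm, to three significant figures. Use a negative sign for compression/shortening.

-1.22 mm

A_1 = 515.8 mm².
A_2 = 1288 mm².
Equal strain + equilibrium ⇒ each member carries load in proportion to AE: A₁E₁ = 1223000 N, A₂E₂ = 146900000 N, ΣAE = 148100000 N.
δ = PL/ΣAE = -239000·754/148100000 = -1.217 mm.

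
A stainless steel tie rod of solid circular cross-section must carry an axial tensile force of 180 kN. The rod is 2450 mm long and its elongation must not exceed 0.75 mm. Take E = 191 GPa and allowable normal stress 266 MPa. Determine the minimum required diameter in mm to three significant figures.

62.6 mm

Required area A ≥ P/σ_allow = 180000/266 = 676.7 mm².
For a solid circular section, d ≥ √(4A/π) = 29.35 mm.
Elongation limit: A ≥ PL/(Eδ_allow) = 180000·2450/(191000·0.75) = 3079 mm² ⇒ d ≥ 62.61 mm.
The elongation limit governs.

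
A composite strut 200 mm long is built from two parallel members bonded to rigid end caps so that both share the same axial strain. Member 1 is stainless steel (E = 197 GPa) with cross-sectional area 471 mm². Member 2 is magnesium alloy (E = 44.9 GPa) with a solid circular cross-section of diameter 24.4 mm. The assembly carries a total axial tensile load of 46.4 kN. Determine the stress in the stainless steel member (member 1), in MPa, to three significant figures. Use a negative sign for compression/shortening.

A_2 = 467.6 mm².
Equal strain + equilibrium ⇒ each member carries load in proportion to AE: A₁E₁ = 92790000 N, A₂E₂ = 20990000 N, ΣAE = 113800000 N.
σ₁ = P·E₁/ΣAE = 46400·197000/113800000 = 80.34 MPa.

80.3 MPa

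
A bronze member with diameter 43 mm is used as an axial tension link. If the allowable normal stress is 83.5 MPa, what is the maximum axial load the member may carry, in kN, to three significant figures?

121 kN

A = 1452 mm².
P_max = σ_allow · A = 83.5 · 1452 = 121300 N = 121.3 kN.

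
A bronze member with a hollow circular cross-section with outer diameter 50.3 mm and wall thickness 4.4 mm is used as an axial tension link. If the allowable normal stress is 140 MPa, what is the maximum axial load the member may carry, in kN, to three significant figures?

88.8 kN

A = 634.5 mm².
P_max = σ_allow · A = 140 · 634.5 = 88830 N = 88.83 kN.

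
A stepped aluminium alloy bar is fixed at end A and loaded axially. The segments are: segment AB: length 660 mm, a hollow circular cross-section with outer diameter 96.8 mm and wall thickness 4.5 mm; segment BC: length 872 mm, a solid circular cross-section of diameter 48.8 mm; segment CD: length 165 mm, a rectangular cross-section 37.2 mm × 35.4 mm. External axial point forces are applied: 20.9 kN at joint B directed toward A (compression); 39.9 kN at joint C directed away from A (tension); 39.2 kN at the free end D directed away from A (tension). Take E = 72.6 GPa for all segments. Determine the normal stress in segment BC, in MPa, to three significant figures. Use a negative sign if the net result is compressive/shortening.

42.3 MPa

Internal axial forces (sectioning from the free end, tension +): N_CD = 39.2 kN, N_BC = 79.1 kN, N_AB = 58.2 kN.
A_BC = 1870 mm².
σ_BC = N_BC/A_BC = 79100/1870 = 42.29 MPa.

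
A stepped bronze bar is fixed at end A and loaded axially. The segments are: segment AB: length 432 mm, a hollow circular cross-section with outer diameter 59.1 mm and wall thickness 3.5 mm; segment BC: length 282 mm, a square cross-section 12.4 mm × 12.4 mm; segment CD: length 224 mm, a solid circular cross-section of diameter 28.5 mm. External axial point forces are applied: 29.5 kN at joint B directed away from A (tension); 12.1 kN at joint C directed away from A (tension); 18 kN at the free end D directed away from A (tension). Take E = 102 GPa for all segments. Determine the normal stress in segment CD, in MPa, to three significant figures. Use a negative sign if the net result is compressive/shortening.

28.2 MPa

Internal axial forces (sectioning from the free end, tension +): N_CD = 18 kN, N_BC = 30.1 kN, N_AB = 59.6 kN.
A_CD = 637.9 mm².
σ_CD = N_CD/A_CD = 18000/637.9 = 28.22 MPa.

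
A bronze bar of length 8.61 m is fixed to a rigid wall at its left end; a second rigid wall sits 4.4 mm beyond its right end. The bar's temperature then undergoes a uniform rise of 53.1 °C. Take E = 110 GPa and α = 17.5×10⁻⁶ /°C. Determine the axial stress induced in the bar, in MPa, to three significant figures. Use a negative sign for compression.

Free thermal expansion αLΔT = 17.5e-6 · 8610 · 53.1 = 8.001 mm.
The walls engage after the gap closes; constrained expansion = 8.001 − 4.4 = 3.601 mm.
The walls impose strain ε = −(3.601)/8610 = -4.1822e-04; σ = Eε = 110000 · -4.1822e-04 = -46 MPa.

-46.0 MPa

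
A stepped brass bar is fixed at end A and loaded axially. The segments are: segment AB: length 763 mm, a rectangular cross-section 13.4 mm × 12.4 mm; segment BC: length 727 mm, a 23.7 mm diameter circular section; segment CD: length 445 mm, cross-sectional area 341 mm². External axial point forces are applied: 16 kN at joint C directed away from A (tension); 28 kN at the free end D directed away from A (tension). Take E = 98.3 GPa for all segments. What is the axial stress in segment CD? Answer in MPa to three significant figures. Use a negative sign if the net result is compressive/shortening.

82.1 MPa

Internal axial forces (sectioning from the free end, tension +): N_CD = 28 kN, N_BC = 44 kN, N_AB = 44 kN.
σ_CD = N_CD/A_CD = 28000/341 = 82.11 MPa.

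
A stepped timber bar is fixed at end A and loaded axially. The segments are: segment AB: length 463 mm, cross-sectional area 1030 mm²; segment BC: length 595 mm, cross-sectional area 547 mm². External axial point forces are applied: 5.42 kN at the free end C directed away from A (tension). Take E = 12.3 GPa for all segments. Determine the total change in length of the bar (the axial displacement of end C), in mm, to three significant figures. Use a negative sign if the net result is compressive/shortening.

0.677 mm

Internal axial forces (sectioning from the free end, tension +): N_BC = 5.42 kN, N_AB = 5.42 kN.
δ_AB = 5420·463/(1030·12300) = 0.1981 mm
δ_BC = 5420·595/(547·12300) = 0.4793 mm
δ = Σδ_i = 0.6774 mm.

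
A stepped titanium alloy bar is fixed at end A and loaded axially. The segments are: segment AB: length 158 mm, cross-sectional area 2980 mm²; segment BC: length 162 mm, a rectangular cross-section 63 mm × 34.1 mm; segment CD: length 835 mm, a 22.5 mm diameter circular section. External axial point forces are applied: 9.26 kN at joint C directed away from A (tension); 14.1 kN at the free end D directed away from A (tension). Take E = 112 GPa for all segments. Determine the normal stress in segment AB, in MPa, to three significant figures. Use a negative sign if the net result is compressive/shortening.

7.84 MPa

Internal axial forces (sectioning from the free end, tension +): N_CD = 14.1 kN, N_BC = 23.36 kN, N_AB = 23.36 kN.
σ_AB = N_AB/A_AB = 23360/2980 = 7.839 MPa.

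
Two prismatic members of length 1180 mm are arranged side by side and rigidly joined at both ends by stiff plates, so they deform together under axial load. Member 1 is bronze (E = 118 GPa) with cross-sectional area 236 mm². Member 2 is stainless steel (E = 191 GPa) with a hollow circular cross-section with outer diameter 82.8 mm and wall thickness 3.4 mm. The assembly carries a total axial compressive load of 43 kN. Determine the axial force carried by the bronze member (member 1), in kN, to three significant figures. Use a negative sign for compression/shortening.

-6.31 kN

A_2 = 848.1 mm².
Equal strain + equilibrium ⇒ each member carries load in proportion to AE: A₁E₁ = 27850000 N, A₂E₂ = 162000000 N, ΣAE = 189800000 N.
F₁ = P·A₁E₁/ΣAE = -43000·27850000/189800000 = -6308 N.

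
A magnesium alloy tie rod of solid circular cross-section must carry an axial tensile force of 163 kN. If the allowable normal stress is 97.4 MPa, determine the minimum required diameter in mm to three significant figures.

46.2 mm

Required area A ≥ P/σ_allow = 163000/97.4 = 1674 mm².
For a solid circular section, d ≥ √(4A/π) = 46.16 mm.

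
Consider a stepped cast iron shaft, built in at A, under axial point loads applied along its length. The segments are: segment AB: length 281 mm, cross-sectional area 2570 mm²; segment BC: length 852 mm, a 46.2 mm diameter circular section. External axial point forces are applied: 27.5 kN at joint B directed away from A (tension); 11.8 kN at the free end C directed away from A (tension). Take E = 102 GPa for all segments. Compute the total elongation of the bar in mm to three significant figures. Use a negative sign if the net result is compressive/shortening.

Internal axial forces (sectioning from the free end, tension +): N_BC = 11.8 kN, N_AB = 39.3 kN.
A_BC = 1676 mm².
δ_AB = 39300·281/(2570·102000) = 0.04213 mm
δ_BC = 11800·852/(1676·102000) = 0.0588 mm
δ = Σδ_i = 0.1009 mm.

0.101 mm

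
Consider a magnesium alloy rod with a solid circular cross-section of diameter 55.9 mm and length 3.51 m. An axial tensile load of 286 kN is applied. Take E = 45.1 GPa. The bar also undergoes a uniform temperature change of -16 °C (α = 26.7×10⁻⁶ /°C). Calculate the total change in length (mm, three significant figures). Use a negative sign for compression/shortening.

7.57 mm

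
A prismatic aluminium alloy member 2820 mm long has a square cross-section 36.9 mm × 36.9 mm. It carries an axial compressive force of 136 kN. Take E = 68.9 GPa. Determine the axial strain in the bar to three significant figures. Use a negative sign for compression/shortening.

A = 1362 mm².
σ = N/A = -99.88 MPa; ε = σ/E = -99.88/68900 = -1.450e-03.

-0.00145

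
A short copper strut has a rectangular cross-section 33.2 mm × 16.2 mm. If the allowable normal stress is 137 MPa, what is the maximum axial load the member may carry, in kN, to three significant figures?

73.7 kN

A = 537.8 mm².
P_max = σ_allow · A = 137 · 537.8 = 73680 N = 73.68 kN.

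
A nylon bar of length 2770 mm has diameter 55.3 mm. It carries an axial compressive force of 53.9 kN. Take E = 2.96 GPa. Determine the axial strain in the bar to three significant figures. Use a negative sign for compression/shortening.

-0.00758

A = 2402 mm².
σ = N/A = -22.44 MPa; ε = σ/E = -22.44/2960 = -7.582e-03.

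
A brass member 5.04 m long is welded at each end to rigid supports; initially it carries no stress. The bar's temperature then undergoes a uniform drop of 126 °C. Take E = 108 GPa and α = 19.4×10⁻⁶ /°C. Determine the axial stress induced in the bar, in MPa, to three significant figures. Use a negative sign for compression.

264 MPa

Free thermal expansion αLΔT = 19.4e-6 · 5040 · -126 = -12.32 mm.
The walls impose strain ε = −(-12.32)/5040 = 2.4444e-03; σ = Eε = 108000 · 2.4444e-03 = 264 MPa.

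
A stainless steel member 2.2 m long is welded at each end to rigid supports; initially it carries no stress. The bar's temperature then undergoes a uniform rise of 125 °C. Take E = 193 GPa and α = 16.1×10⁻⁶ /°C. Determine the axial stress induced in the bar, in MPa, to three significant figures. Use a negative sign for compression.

Free thermal expansion αLΔT = 16.1e-6 · 2200 · 125 = 4.428 mm.
The walls impose strain ε = −(4.428)/2200 = -2.0125e-03; σ = Eε = 193000 · -2.0125e-03 = -388.4 MPa.

-388 MPa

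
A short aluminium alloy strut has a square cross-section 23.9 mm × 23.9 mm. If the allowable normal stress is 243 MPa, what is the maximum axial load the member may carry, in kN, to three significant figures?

A = 571.2 mm².
P_max = σ_allow · A = 243 · 571.2 = 138800 N = 138.8 kN.

139 kN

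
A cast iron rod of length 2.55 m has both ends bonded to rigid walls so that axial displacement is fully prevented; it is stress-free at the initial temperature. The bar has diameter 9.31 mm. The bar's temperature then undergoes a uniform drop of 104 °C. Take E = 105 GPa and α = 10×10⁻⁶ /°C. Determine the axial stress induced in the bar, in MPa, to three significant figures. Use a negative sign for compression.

109 MPa

Free thermal expansion αLΔT = 10e-6 · 2550 · -104 = -2.652 mm.
The walls impose strain ε = −(-2.652)/2550 = 1.0400e-03; σ = Eε = 105000 · 1.0400e-03 = 109.2 MPa.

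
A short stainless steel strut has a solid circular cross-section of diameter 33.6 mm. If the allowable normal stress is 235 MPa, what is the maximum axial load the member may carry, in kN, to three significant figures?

208 kN

A = 886.7 mm².
P_max = σ_allow · A = 235 · 886.7 = 208400 N = 208.4 kN.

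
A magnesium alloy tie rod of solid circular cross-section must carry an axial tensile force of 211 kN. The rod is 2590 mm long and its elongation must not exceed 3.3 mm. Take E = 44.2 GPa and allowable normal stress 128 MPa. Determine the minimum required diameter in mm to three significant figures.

69.1 mm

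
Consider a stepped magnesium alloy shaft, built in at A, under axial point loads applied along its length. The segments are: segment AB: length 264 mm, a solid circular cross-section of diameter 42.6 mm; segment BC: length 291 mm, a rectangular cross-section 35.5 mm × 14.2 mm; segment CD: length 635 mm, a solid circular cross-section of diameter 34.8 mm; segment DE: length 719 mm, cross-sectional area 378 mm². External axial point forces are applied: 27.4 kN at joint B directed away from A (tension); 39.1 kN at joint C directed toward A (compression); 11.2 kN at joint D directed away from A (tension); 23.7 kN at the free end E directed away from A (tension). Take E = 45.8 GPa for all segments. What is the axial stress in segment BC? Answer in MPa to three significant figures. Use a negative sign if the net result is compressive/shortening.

Internal axial forces (sectioning from the free end, tension +): N_DE = 23.7 kN, N_CD = 34.9 kN, N_BC = -4.2 kN, N_AB = 23.2 kN.
A_BC = 504.1 mm².
σ_BC = N_BC/A_BC = -4200/504.1 = -8.332 MPa.

-8.33 MPa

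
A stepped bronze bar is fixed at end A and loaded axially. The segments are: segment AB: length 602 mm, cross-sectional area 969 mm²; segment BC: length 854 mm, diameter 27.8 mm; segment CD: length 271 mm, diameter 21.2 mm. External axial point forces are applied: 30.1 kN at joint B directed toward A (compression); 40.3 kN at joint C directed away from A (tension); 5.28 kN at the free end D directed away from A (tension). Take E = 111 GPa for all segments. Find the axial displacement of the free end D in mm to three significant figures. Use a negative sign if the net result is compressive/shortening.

Internal axial forces (sectioning from the free end, tension +): N_CD = 5.28 kN, N_BC = 45.58 kN, N_AB = 15.48 kN.
A_BC = 607 mm².
A_CD = 353 mm².
δ_AB = 15480·602/(969·111000) = 0.08664 mm
δ_BC = 45580·854/(607·111000) = 0.5777 mm
δ_CD = 5280·271/(353·111000) = 0.03652 mm
δ = Σδ_i = 0.7009 mm.

0.701 mm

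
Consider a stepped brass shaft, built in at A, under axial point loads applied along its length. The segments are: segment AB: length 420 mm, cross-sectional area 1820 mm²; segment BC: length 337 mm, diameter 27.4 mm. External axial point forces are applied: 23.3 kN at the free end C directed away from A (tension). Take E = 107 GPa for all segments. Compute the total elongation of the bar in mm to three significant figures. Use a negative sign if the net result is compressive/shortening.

Internal axial forces (sectioning from the free end, tension +): N_BC = 23.3 kN, N_AB = 23.3 kN.
A_BC = 589.6 mm².
δ_AB = 23300·420/(1820·107000) = 0.05025 mm
δ_BC = 23300·337/(589.6·107000) = 0.1245 mm
δ = Σδ_i = 0.1747 mm.

0.175 mm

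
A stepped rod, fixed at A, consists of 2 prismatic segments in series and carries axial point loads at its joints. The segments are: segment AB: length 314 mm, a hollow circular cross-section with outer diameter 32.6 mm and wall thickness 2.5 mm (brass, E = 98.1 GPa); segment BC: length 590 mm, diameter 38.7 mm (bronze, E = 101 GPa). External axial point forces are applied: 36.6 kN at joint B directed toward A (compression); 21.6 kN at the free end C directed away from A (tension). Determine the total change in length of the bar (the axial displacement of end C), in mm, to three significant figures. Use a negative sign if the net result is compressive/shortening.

-0.0958 mm

Internal axial forces (sectioning from the free end, tension +): N_BC = 21.6 kN, N_AB = -15 kN.
A_AB = 236.4 mm².
A_BC = 1176 mm².
δ_AB = -15000·314/(236.4·98100) = -0.2031 mm
δ_BC = 21600·590/(1176·101000) = 0.1073 mm
δ = Σδ_i = -0.09582 mm.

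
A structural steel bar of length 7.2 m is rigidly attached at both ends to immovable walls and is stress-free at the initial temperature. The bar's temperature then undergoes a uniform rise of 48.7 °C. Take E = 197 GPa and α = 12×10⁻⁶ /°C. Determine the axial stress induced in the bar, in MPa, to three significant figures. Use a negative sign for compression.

-115 MPa

Free thermal expansion αLΔT = 12e-6 · 7200 · 48.7 = 4.208 mm.
The walls impose strain ε = −(4.208)/7200 = -5.8440e-04; σ = Eε = 197000 · -5.8440e-04 = -115.1 MPa.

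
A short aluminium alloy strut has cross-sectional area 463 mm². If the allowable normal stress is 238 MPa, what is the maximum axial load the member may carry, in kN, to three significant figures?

P_max = σ_allow · A = 238 · 463 = 110200 N = 110.2 kN.

110 kN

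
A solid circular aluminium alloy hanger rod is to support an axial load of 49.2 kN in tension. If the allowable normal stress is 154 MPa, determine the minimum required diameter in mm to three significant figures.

Required area A ≥ P/σ_allow = 49200/154 = 319.5 mm².
For a solid circular section, d ≥ √(4A/π) = 20.17 mm.

20.2 mm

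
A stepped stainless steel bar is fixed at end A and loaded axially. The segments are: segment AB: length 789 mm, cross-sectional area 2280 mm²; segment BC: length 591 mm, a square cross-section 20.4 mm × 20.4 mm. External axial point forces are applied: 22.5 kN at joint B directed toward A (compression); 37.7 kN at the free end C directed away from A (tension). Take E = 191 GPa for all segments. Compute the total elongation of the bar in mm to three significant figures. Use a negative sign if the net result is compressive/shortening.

0.308 mm

Internal axial forces (sectioning from the free end, tension +): N_BC = 37.7 kN, N_AB = 15.2 kN.
A_BC = 416.2 mm².
δ_AB = 15200·789/(2280·191000) = 0.02754 mm
δ_BC = 37700·591/(416.2·191000) = 0.2803 mm
δ = Σδ_i = 0.3078 mm.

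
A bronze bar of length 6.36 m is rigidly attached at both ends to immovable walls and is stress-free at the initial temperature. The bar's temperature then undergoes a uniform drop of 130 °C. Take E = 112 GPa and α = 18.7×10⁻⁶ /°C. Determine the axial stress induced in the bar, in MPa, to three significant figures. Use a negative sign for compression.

Free thermal expansion αLΔT = 18.7e-6 · 6360 · -130 = -15.46 mm.
The walls impose strain ε = −(-15.46)/6360 = 2.4310e-03; σ = Eε = 112000 · 2.4310e-03 = 272.3 MPa.

272 MPa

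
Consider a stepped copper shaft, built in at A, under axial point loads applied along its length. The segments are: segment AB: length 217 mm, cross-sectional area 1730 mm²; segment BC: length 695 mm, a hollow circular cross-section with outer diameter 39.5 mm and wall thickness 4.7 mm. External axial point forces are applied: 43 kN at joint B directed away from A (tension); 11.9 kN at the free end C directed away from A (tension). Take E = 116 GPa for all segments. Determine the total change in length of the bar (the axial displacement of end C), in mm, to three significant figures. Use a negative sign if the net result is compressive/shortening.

Internal axial forces (sectioning from the free end, tension +): N_BC = 11.9 kN, N_AB = 54.9 kN.
A_BC = 513.8 mm².
δ_AB = 54900·217/(1730·116000) = 0.05936 mm
δ_BC = 11900·695/(513.8·116000) = 0.1388 mm
δ = Σδ_i = 0.1981 mm.

0.198 mm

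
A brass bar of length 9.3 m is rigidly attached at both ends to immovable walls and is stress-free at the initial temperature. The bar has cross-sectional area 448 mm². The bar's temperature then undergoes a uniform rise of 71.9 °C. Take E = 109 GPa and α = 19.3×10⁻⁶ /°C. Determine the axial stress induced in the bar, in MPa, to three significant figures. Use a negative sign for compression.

Free thermal expansion αLΔT = 19.3e-6 · 9300 · 71.9 = 12.91 mm.
The walls impose strain ε = −(12.91)/9300 = -1.3877e-03; σ = Eε = 109000 · -1.3877e-03 = -151.3 MPa.

-151 MPa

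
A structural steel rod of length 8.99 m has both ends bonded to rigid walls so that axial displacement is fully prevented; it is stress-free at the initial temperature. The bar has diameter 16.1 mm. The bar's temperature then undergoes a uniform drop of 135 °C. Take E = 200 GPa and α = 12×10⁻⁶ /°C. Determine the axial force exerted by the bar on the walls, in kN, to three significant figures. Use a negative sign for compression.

Free thermal expansion αLΔT = 12e-6 · 8990 · -135 = -14.56 mm.
The walls impose strain ε = −(-14.56)/8990 = 1.6200e-03; σ = Eε = 200000 · 1.6200e-03 = 324 MPa.
Wall reaction R = σ·A = 324·203.6 = 65960 N = 65.96 kN.

66.0 kN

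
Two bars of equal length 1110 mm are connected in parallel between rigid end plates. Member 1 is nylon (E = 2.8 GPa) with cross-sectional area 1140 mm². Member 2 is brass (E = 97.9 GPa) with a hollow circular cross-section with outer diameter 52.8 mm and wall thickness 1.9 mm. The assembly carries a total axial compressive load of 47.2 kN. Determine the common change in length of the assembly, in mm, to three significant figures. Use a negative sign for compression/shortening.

-1.59 mm

A_2 = 303.8 mm².
Equal strain + equilibrium ⇒ each member carries load in proportion to AE: A₁E₁ = 3192000 N, A₂E₂ = 29740000 N, ΣAE = 32940000 N.
δ = PL/ΣAE = -47200·1110/32940000 = -1.591 mm.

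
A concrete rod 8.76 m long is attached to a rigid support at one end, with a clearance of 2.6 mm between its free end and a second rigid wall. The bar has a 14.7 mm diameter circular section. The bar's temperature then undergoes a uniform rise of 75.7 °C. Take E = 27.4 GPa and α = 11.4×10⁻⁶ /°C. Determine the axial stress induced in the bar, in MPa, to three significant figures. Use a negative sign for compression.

Free thermal expansion αLΔT = 11.4e-6 · 8760 · 75.7 = 7.56 mm.
The walls engage after the gap closes; constrained expansion = 7.56 − 2.6 = 4.96 mm.
The walls impose strain ε = −(4.96)/8760 = -5.6618e-04; σ = Eε = 27400 · -5.6618e-04 = -15.51 MPa.

-15.5 MPa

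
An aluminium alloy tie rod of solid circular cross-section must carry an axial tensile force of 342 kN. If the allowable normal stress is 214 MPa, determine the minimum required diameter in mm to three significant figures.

45.1 mm

Required area A ≥ P/σ_allow = 342000/214 = 1598 mm².
For a solid circular section, d ≥ √(4A/π) = 45.11 mm.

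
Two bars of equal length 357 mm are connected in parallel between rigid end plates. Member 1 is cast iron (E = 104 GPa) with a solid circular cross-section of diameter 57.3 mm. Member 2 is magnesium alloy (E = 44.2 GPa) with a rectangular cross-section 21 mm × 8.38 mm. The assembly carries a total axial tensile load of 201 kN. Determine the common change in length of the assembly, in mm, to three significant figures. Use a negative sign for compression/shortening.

A_1 = 2579 mm².
A_2 = 176 mm².
Equal strain + equilibrium ⇒ each member carries load in proportion to AE: A₁E₁ = 268200000 N, A₂E₂ = 7778000 N, ΣAE = 276000000 N.
δ = PL/ΣAE = 201000·357/276000000 = 0.26 mm.

0.260 mm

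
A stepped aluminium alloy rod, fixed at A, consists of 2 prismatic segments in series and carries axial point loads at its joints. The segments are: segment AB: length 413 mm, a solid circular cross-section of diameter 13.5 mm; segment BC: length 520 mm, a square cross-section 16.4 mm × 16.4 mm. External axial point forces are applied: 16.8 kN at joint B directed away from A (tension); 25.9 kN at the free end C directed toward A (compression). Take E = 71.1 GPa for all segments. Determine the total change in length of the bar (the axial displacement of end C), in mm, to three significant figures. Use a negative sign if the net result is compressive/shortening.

-1.07 mm

Internal axial forces (sectioning from the free end, tension +): N_BC = -25.9 kN, N_AB = -9.1 kN.
A_AB = 143.1 mm².
A_BC = 269 mm².
δ_AB = -9100·413/(143.1·71100) = -0.3693 mm
δ_BC = -25900·520/(269·71100) = -0.7043 mm
δ = Σδ_i = -1.074 mm.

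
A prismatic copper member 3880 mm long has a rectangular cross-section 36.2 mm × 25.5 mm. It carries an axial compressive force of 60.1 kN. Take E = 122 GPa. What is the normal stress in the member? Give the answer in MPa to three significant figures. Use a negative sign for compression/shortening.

A = 923.1 mm².
σ = N/A = -60100/923.1 = -65.11 MPa.

-65.1 MPa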